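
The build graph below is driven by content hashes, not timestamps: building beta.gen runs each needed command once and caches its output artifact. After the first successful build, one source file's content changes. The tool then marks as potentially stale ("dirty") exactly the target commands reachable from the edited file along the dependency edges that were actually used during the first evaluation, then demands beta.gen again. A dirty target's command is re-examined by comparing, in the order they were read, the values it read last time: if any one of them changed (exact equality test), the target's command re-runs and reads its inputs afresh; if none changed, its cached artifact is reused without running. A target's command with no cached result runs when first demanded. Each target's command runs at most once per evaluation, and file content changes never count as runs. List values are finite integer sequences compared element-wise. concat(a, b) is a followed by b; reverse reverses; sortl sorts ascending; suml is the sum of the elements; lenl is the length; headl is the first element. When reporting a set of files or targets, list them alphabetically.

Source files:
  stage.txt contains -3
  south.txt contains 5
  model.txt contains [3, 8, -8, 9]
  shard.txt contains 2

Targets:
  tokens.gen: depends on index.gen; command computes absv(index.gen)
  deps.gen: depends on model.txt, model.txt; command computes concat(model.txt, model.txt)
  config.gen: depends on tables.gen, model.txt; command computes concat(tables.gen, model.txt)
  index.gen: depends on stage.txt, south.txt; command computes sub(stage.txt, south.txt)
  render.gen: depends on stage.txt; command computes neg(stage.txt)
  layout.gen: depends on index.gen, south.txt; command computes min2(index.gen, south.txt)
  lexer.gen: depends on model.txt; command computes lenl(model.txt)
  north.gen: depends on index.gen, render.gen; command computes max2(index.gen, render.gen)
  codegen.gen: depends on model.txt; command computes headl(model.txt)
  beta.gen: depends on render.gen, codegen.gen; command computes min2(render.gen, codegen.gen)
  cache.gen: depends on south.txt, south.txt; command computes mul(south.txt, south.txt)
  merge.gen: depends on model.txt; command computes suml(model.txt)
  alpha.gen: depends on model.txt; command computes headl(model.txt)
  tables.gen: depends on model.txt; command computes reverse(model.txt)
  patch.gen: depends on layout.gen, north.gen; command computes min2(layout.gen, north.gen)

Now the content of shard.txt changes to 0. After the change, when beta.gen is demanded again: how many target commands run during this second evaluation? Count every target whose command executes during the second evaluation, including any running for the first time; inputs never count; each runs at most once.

Run set: none (0 run).
The important point: nothing the output needs ever reads shard.txt, so the edit is invisible to it.

Initial pass — values computed on the first demand:
  codegen.gen = headl([3, 8, -8, 9]) = 3
  render.gen = neg(-3) = 3
  beta.gen = min2(3, 3) = 3

Second demand — change propagation:
  no demanded computation ever read shard.txt, so the edit dirties nothing and nothing runs.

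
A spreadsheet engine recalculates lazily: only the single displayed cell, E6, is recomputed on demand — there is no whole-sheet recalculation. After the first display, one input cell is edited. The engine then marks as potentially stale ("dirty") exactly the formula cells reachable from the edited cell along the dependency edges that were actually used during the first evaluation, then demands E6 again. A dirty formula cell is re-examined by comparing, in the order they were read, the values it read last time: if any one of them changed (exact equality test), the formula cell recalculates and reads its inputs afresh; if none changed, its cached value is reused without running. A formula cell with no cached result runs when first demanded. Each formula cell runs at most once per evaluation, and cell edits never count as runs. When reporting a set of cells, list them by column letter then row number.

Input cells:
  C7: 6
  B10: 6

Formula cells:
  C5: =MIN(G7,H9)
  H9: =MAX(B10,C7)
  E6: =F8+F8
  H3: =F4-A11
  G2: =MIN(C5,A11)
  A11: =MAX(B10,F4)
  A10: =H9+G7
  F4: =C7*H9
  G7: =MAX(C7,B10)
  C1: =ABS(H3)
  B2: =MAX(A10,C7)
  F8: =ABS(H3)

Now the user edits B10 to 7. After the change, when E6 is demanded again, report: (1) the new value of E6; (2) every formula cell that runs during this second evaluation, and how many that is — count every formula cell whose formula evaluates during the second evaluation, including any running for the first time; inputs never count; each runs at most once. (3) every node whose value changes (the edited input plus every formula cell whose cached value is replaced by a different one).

First evaluation (everything demanded from the output):
  H9 = MAX(6, 6) = 6
  F4 = 6 * 6 = 36
  A11 = MAX(6, 36) = 36
  H3 = 36 - 36 = 0
  F8 = ABS(0) = 0
  E6 = 0 + 0 = 0

Propagation after the edit:
  H9: runs — B10 6->7; result 7.
  F4: runs — H9 6->7; result 42.
  A11: runs — B10 6->7; F4 36->42; result 42.
  H3: runs — F4 36->42; A11 36->42; result 0 (same value as before).
  F8: checked — values it read are unchanged (H3 unchanged); reused cached 0 without running.
  E6: checked — values it read are unchanged (F8 unchanged, F8 unchanged); reused cached 0 without running.

Key observation: the change is absorbed at H3 — it re-runs but produces the same value, and the output's value is unchanged.

New value of E6: 0.
Formula cells that run: A11, F4, H3, H9 — 4 in total.
Values that change: A11, B10, F4, H9.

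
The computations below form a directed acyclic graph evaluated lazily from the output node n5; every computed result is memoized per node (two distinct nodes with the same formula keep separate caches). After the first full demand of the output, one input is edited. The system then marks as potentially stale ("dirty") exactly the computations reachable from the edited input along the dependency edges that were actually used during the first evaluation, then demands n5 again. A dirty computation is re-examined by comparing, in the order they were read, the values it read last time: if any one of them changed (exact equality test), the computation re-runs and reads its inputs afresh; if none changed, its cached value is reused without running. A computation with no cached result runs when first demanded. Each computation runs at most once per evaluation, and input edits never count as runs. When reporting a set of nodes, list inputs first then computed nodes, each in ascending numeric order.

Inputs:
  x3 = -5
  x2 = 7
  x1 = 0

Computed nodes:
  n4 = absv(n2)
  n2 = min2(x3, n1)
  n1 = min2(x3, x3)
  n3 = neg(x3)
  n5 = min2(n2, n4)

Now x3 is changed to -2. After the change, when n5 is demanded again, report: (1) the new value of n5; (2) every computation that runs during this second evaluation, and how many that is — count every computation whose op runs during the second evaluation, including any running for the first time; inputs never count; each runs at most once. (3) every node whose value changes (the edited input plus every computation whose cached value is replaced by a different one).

Demanding n5 again yields -2.
4 computations run: n1, n2, n4, n5.
The nodes whose values change: x3, n1, n2, n4, n5.

First demand of the output computes:
  n1 = min2(-5, -5) = -5
  n2 = min2(-5, -5) = -5
  n4 = absv(-5) = 5
  n5 = min2(-5, 5) = -5

After the edit, cleaning proceeds:
  n1: a read changed (x3 -5->-2; x3 -5->-2) — executes, giving -2.
  n2: a read changed (x3 -5->-2; n1 -5->-2) — executes, giving -2.
  n4: a read changed (n2 -5->-2) — executes, giving 2.
  n5: a read changed (n2 -5->-2; n4 5->2) — executes, giving -2.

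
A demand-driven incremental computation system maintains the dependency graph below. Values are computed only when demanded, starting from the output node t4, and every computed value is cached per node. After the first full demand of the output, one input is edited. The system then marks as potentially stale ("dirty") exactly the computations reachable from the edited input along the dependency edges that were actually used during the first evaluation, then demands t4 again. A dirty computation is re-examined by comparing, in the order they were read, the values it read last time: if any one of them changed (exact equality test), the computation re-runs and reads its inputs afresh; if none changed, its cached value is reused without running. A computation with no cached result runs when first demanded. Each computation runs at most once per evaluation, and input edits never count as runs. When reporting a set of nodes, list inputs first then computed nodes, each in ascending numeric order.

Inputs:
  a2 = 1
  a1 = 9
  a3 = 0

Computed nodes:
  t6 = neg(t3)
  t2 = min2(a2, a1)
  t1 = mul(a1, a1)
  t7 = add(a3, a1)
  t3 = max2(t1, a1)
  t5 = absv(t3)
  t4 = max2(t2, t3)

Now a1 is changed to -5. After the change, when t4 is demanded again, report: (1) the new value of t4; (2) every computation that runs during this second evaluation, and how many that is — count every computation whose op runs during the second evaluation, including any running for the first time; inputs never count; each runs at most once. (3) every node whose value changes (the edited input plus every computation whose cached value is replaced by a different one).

New value of t4: 25.
Computations that run: t1, t2, t3, t4 — 4 in total.
Values that change: a1, t1, t2, t3, t4.

First evaluation (everything demanded from the output):
  t1 = mul(9, 9) = 81
  t2 = min2(1, 9) = 1
  t3 = max2(81, 9) = 81
  t4 = max2(1, 81) = 81

Propagation after the edit:
  t1: runs — a1 9->-5; a1 9->-5; result 25.
  t2: runs — a1 9->-5; result -5.
  t3: runs — t1 81->25; a1 9->-5; result 25.
  t4: runs — t2 1->-5; t3 81->25; result 25.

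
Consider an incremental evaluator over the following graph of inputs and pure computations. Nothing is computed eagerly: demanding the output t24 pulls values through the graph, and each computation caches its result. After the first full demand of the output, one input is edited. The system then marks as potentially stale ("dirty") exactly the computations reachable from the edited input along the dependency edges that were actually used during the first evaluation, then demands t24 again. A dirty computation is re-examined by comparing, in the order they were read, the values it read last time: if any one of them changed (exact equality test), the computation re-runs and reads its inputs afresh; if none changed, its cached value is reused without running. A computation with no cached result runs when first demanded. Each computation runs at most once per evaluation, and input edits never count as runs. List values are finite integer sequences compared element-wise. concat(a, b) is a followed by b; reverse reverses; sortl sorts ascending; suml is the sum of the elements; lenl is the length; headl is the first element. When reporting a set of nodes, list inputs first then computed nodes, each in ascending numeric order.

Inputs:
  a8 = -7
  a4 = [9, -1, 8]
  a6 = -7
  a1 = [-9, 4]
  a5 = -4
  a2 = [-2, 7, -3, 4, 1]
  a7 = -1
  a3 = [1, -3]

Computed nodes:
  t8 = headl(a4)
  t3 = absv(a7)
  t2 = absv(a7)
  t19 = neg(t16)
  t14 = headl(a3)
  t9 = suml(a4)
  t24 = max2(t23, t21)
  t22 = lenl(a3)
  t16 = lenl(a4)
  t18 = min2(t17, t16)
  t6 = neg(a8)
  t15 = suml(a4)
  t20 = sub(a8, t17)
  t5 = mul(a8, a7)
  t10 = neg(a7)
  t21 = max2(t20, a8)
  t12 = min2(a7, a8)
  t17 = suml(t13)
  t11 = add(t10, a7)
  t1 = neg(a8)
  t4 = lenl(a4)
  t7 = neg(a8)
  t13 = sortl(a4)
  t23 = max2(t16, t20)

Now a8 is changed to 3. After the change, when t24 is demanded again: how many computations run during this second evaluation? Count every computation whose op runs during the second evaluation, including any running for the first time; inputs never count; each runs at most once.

Run set: t20, t21, t23, t24 (4 run).

Initial pass — values computed on the first demand:
  t13 = sortl([9, -1, 8]) = [-1, 8, 9]
  t16 = lenl([9, -1, 8]) = 3
  t17 = suml([-1, 8, 9]) = 16
  t20 = sub(-7, 16) = -23
  t21 = max2(-23, -7) = -7
  t23 = max2(3, -23) = 3
  t24 = max2(3, -7) = 3

Second demand — change propagation:
  t20: re-runs because a8 -7->3; new result -13.
  t21: re-runs because t20 -23->-13; a8 -7->3; new result 3.
  t23: re-runs because t20 -23->-13; new result 3 (unchanged).
  t24: re-runs because t21 -7->3; new result 3 (unchanged).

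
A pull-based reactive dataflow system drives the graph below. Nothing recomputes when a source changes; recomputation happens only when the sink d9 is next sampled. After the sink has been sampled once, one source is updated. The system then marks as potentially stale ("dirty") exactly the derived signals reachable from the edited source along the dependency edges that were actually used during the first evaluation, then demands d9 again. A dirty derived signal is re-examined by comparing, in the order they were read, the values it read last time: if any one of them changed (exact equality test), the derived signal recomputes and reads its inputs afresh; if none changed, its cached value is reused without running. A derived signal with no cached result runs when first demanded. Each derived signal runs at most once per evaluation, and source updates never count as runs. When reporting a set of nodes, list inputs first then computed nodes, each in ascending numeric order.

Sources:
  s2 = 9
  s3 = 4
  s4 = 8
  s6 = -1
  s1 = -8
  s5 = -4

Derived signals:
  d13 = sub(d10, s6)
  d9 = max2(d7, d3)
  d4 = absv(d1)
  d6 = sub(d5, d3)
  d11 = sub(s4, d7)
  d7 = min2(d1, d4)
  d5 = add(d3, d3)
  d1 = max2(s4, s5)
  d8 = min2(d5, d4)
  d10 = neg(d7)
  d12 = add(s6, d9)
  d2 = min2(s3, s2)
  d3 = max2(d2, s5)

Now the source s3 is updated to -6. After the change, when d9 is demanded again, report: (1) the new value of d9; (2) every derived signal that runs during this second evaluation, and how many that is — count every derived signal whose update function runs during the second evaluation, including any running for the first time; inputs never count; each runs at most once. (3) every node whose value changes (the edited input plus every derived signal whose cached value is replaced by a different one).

New value of d9: 8.
Derived signals that run: d2, d3, d9 — 3 in total.
Values that change: s3, d2, d3.

First evaluation (everything demanded from the output):
  d1 = max2(8, -4) = 8
  d2 = min2(4, 9) = 4
  d3 = max2(4, -4) = 4
  d4 = absv(8) = 8
  d7 = min2(8, 8) = 8
  d9 = max2(8, 4) = 8

Propagation after the edit:
  d2: runs — s3 4->-6; result -6.
  d3: runs — d2 4->-6; result -4.
  d9: runs — d3 4->-4; result 8 (same value as before).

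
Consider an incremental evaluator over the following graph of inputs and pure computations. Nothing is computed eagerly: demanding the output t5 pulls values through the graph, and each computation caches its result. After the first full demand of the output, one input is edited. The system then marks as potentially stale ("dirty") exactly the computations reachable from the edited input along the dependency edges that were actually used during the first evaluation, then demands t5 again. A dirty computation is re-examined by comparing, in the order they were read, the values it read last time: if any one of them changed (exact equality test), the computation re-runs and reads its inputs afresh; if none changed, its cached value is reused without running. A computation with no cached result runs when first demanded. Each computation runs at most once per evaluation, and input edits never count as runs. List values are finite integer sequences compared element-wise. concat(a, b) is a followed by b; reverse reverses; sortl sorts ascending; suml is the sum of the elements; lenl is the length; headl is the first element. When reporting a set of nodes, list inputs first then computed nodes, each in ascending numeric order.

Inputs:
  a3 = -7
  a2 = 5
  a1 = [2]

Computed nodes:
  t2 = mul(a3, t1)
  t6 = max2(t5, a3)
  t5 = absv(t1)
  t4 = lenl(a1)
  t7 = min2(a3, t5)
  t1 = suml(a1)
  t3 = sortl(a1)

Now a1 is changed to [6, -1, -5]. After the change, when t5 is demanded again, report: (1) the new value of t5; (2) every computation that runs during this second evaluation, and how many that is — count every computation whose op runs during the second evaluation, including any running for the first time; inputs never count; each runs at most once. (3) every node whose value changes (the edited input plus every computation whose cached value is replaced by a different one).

t5 now evaluates to 0.
Run set: t1, t5 (2 run).
Changed values: a1, t1, t5.

Initial pass — values computed on the first demand:
  t1 = suml([2]) = 2
  t5 = absv(2) = 2

Second demand — change propagation:
  t1: re-runs because a1 [2]->[6, -1, -5]; new result 0.
  t5: re-runs because t1 2->0; new result 0.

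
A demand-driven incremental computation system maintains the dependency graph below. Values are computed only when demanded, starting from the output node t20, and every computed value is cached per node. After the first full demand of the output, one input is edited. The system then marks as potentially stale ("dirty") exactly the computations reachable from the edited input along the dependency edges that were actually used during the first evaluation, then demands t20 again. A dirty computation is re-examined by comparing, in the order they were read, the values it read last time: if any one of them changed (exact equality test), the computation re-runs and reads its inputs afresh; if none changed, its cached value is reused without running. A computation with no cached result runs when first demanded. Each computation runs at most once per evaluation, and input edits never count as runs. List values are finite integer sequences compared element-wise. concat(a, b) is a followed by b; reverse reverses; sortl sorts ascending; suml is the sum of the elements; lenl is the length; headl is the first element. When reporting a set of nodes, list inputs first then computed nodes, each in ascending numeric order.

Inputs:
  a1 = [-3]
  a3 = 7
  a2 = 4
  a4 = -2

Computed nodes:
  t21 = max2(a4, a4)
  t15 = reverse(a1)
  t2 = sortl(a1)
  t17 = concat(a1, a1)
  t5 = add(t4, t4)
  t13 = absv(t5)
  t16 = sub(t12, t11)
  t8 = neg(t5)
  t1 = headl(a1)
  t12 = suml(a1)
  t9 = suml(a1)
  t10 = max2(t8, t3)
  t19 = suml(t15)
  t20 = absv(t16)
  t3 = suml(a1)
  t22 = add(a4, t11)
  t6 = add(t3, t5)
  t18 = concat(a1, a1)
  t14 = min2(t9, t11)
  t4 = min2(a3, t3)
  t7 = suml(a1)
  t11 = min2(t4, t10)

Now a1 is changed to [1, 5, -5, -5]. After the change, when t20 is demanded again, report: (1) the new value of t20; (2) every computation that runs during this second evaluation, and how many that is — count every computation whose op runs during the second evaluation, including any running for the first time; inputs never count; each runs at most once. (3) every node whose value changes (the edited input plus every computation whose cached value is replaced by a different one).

New value of t20: 0.
Computations that run: t3, t4, t5, t8, t10, t11, t12, t16 — 8 in total.
Values that change: a1, t3, t4, t5, t8, t10, t11, t12.
Key observation: the change is absorbed at t16 — it re-runs but produces the same value, and the output's value is unchanged.

First evaluation (everything demanded from the output):
  t3 = suml([-3]) = -3
  t4 = min2(7, -3) = -3
  t5 = add(-3, -3) = -6
  t8 = neg(-6) = 6
  t10 = max2(6, -3) = 6
  t11 = min2(-3, 6) = -3
  t12 = suml([-3]) = -3
  t16 = sub(-3, -3) = 0
  t20 = absv(0) = 0

Propagation after the edit:
  t3: runs — a1 [-3]->[1, 5, -5, -5]; result -4.
  t4: runs — t3 -3->-4; result -4.
  t5: runs — t4 -3->-4; t4 -3->-4; result -8.
  t8: runs — t5 -6->-8; result 8.
  t10: runs — t8 6->8; t3 -3->-4; result 8.
  t11: runs — t4 -3->-4; t10 6->8; result -4.
  t12: runs — a1 [-3]->[1, 5, -5, -5]; result -4.
  t16: runs — t12 -3->-4; t11 -3->-4; result 0 (same value as before).
  t20: checked — values it read are unchanged (t16 unchanged); reused cached 0 without running.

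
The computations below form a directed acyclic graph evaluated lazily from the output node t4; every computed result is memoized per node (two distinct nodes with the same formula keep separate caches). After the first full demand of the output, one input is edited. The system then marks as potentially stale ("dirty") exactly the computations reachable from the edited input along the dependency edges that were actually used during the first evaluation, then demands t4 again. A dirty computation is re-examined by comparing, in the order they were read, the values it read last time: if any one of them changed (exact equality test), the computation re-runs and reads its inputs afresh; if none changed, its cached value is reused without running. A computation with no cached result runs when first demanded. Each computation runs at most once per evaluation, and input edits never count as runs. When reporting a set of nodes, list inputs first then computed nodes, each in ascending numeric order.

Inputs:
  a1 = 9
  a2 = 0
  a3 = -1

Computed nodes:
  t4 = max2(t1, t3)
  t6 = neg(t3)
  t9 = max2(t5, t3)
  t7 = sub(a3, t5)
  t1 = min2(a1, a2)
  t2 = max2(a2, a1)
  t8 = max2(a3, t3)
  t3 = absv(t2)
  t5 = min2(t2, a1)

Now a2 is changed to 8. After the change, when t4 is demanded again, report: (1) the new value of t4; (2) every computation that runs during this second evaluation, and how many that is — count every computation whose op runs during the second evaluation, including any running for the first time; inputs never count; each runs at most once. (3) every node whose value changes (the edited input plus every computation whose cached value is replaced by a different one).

Demanding t4 again yields 9.
3 computations run: t1, t2, t4.
The nodes whose values change: a2, t1.
Note where the cutoff bites: t3 is checked, finds nothing changed, and keeps its cache.

First demand of the output computes:
  t1 = min2(9, 0) = 0
  t2 = max2(0, 9) = 9
  t3 = absv(9) = 9
  t4 = max2(0, 9) = 9

After the edit, cleaning proceeds:
  t1: a read changed (a2 0->8) — executes, giving 8.
  t2: a read changed (a2 0->8) — executes, giving 9 — identical to its old value.
  t3: dirty, but its reads are unchanged (t2 unchanged); cached 9 stands.
  t4: a read changed (t1 0->8) — executes, giving 9 — identical to its old value.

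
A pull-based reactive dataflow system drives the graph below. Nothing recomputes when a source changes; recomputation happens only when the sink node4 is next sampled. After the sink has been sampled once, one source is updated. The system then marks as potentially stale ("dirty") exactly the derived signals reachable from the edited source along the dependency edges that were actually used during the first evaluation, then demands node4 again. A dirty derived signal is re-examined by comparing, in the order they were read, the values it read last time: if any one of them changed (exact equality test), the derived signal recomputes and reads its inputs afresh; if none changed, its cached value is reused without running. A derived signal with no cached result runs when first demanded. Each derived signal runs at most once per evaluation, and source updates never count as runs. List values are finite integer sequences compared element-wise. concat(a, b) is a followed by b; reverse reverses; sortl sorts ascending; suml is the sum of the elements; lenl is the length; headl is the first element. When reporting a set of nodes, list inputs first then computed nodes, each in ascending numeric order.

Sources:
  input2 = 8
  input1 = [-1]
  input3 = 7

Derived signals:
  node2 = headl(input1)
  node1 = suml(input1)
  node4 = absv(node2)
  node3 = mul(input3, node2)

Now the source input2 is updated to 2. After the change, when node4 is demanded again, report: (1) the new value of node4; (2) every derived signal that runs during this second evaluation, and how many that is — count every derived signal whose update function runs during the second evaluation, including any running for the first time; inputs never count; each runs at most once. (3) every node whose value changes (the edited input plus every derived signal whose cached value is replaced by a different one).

New value of node4: 1.
Derived signals that run: none — 0 in total.
Values that change: input2.
Key observation: input2 is never demanded by the output, so the edit triggers no recomputation at all.

First evaluation (everything demanded from the output):
  node2 = headl([-1]) = -1
  node4 = absv(-1) = 1

Propagation after the edit:
  input2 feeds no computation that the output demands — nothing is marked dirty and nothing runs.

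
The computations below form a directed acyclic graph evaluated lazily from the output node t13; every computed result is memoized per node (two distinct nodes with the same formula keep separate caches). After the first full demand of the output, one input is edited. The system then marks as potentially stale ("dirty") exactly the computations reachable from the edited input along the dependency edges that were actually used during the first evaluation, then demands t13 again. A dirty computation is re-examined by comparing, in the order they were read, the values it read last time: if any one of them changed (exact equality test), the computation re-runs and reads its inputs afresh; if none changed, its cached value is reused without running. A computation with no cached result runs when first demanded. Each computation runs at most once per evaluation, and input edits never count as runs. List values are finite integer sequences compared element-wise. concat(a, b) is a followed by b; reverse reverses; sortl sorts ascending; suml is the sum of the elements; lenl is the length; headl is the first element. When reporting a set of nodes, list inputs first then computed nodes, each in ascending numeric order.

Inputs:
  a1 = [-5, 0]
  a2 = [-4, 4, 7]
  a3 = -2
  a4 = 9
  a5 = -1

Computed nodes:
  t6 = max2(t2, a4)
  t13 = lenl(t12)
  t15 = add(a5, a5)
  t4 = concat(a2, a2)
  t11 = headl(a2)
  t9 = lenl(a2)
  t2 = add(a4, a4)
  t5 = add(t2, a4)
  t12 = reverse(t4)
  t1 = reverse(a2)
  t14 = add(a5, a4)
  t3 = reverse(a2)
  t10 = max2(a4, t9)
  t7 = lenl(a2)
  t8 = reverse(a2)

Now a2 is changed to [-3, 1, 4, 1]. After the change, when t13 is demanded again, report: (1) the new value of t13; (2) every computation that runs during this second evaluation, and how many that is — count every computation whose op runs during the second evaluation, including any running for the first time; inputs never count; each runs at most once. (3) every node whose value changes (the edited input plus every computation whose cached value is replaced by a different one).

First demand of the output computes:
  t4 = concat([-4, 4, 7], [-4, 4, 7]) = [-4, 4, 7, -4, 4, 7]
  t12 = reverse([-4, 4, 7, -4, 4, 7]) = [7, 4, -4, 7, 4, -4]
  t13 = lenl([7, 4, -4, 7, 4, -4]) = 6

After the edit, cleaning proceeds:
  t4: a read changed (a2 [-4, 4, 7]->[-3, 1, 4, 1]; a2 [-4, 4, 7]->[-3, 1, 4, 1]) — executes, giving [-3, 1, 4, 1, -3, 1, 4, 1].
  t12: a read changed (t4 [-4, 4, 7, -4, 4, 7]->[-3, 1, 4, 1, -3, 1, 4, 1]) — executes, giving [1, 4, 1, -3, 1, 4, 1, -3].
  t13: a read changed (t12 [7, 4, -4, 7, 4, -4]->[1, 4, 1, -3, 1, 4, 1, -3]) — executes, giving 8.

Demanding t13 again yields 8.
3 computations run: t4, t12, t13.
The nodes whose values change: a2, t4, t12, t13.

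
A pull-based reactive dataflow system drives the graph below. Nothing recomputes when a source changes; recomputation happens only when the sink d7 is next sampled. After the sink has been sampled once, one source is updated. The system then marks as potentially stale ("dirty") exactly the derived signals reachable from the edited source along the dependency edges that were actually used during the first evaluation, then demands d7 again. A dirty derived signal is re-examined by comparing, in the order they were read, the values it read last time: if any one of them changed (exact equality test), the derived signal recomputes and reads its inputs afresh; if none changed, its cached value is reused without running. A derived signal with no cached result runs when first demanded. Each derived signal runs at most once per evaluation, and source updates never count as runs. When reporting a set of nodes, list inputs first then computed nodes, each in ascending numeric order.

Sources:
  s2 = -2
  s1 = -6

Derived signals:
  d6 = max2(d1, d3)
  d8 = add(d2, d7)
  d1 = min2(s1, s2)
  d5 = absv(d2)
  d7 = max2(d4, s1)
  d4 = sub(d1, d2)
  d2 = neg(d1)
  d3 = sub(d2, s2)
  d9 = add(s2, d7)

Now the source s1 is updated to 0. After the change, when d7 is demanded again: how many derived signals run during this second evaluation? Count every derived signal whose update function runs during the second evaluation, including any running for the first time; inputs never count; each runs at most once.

First evaluation (everything demanded from the output):
  d1 = min2(-6, -2) = -6
  d2 = neg(-6) = 6
  d4 = sub(-6, 6) = -12
  d7 = max2(-12, -6) = -6

Propagation after the edit:
  d1: runs — s1 -6->0; result -2.
  d2: runs — d1 -6->-2; result 2.
  d4: runs — d1 -6->-2; d2 6->2; result -4.
  d7: runs — d4 -12->-4; s1 -6->0; result 0.

Derived signals that run: d1, d2, d4, d7 — 4 in total.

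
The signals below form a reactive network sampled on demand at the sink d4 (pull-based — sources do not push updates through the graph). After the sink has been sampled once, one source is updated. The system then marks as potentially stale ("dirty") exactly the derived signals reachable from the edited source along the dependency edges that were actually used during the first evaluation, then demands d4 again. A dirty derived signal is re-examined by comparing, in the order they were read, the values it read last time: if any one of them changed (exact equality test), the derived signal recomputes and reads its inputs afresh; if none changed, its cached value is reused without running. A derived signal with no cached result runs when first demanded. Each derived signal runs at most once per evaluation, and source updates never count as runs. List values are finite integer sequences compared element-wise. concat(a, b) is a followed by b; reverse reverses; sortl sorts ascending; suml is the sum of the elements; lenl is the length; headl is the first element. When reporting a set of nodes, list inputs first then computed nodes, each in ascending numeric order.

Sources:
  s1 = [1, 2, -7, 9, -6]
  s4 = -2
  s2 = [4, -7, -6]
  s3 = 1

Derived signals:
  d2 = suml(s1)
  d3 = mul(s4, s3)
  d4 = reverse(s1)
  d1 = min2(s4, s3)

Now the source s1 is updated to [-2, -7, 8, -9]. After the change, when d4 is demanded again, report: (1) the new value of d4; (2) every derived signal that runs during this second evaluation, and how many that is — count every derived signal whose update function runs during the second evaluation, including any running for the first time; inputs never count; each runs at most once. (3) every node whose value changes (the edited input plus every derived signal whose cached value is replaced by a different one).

d4 now evaluates to [-9, 8, -7, -2].
Run set: d4 (1 run).
Changed values: s1, d4.

Initial pass — values computed on the first demand:
  d4 = reverse([1, 2, -7, 9, -6]) = [-6, 9, -7, 2, 1]

Second demand — change propagation:
  d4: re-runs because s1 [1, 2, -7, 9, -6]->[-2, -7, 8, -9]; new result [-9, 8, -7, -2].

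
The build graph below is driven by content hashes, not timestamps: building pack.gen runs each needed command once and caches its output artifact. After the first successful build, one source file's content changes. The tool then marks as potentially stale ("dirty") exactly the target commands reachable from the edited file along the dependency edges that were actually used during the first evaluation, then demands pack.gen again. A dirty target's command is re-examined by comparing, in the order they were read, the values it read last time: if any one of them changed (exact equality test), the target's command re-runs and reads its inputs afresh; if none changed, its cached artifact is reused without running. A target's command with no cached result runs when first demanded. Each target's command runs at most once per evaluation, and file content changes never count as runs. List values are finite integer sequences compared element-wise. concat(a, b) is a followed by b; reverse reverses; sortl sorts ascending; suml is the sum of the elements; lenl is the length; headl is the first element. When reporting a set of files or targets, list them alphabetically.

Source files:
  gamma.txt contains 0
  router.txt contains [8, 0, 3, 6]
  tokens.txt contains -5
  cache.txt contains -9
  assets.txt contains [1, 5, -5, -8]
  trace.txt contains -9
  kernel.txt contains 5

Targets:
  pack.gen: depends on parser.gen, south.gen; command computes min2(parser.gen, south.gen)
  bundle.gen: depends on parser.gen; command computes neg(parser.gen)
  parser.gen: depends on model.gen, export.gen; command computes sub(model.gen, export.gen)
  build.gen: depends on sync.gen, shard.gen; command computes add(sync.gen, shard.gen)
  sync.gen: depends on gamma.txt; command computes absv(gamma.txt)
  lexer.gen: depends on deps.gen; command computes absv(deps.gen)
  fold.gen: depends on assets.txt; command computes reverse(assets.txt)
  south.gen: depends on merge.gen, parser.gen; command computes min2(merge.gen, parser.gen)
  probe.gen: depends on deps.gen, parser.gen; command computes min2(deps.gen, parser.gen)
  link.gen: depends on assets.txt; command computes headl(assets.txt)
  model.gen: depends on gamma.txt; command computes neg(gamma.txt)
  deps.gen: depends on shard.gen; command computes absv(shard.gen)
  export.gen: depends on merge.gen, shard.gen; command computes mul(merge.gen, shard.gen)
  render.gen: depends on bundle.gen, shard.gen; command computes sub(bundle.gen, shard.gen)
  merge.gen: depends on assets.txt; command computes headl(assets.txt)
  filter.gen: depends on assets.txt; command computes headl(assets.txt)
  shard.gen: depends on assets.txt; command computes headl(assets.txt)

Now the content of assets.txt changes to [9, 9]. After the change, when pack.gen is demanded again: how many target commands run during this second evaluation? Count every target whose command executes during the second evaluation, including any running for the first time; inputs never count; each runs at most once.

Initial pass — values computed on the first demand:
  merge.gen = headl([1, 5, -5, -8]) = 1
  model.gen = neg(0) = 0
  shard.gen = headl([1, 5, -5, -8]) = 1
  export.gen = mul(1, 1) = 1
  parser.gen = sub(0, 1) = -1
  south.gen = min2(1, -1) = -1
  pack.gen = min2(-1, -1) = -1

Second demand — change propagation:
  merge.gen: re-runs because assets.txt [1, 5, -5, -8]->[9, 9]; new result 9.
  shard.gen: re-runs because assets.txt [1, 5, -5, -8]->[9, 9]; new result 9.
  export.gen: re-runs because merge.gen 1->9; shard.gen 1->9; new result 81.
  parser.gen: re-runs because export.gen 1->81; new result -81.
  south.gen: re-runs because merge.gen 1->9; parser.gen -1->-81; new result -81.
  pack.gen: re-runs because parser.gen -1->-81; south.gen -1->-81; new result -81.

Run set: export.gen, merge.gen, pack.gen, parser.gen, shard.gen, south.gen (6 run).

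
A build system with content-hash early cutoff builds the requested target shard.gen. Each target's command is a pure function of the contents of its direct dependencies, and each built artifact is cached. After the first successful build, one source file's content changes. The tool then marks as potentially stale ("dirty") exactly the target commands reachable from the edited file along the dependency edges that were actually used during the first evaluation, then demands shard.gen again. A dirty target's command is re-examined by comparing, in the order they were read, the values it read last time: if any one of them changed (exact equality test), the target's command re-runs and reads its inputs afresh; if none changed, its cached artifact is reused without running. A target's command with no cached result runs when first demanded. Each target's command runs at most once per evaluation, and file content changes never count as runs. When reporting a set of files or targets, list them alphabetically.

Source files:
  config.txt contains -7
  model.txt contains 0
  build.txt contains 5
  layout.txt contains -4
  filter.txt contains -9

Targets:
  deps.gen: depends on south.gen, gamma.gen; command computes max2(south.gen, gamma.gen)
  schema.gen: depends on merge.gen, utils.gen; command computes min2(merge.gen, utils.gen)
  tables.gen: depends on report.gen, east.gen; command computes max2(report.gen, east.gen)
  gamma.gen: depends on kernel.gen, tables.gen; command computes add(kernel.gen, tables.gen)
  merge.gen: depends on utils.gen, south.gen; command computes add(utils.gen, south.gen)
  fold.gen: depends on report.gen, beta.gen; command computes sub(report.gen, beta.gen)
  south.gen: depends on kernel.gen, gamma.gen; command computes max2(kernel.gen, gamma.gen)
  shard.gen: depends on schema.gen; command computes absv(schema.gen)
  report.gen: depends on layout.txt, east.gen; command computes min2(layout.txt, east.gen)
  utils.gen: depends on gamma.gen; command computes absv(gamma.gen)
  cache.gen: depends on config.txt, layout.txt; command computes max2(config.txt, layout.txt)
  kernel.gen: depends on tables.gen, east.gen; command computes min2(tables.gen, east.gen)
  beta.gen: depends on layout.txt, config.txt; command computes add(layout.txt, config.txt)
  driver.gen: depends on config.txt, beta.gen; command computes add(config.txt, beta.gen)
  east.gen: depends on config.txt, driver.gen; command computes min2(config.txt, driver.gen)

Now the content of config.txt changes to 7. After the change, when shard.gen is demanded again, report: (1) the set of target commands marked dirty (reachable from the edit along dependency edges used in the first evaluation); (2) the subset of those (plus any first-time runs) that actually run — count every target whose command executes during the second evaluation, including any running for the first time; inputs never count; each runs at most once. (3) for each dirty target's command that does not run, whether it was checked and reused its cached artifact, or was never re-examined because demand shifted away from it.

Marked dirty: beta.gen, driver.gen, east.gen, gamma.gen, kernel.gen, merge.gen, report.gen, schema.gen, shard.gen, south.gen, tables.gen, utils.gen.
Target commands that run: beta.gen, driver.gen, east.gen, gamma.gen, kernel.gen, merge.gen, report.gen, schema.gen, shard.gen, south.gen, tables.gen, utils.gen — 12 in total.
Every dirty target's command ran.

First evaluation (everything demanded from the output):
  beta.gen = add(-4, -7) = -11
  driver.gen = add(-7, -11) = -18
  east.gen = min2(-7, -18) = -18
  report.gen = min2(-4, -18) = -18
  tables.gen = max2(-18, -18) = -18
  kernel.gen = min2(-18, -18) = -18
  gamma.gen = add(-18, -18) = -36
  south.gen = max2(-18, -36) = -18
  utils.gen = absv(-36) = 36
  merge.gen = add(36, -18) = 18
  schema.gen = min2(18, 36) = 18
  shard.gen = absv(18) = 18

Propagation after the edit:
  beta.gen: runs — config.txt -7->7; result 3.
  driver.gen: runs — config.txt -7->7; beta.gen -11->3; result 10.
  east.gen: runs — config.txt -7->7; driver.gen -18->10; result 7.
  report.gen: runs — east.gen -18->7; result -4.
  tables.gen: runs — report.gen -18->-4; east.gen -18->7; result 7.
  kernel.gen: runs — tables.gen -18->7; east.gen -18->7; result 7.
  gamma.gen: runs — kernel.gen -18->7; tables.gen -18->7; result 14.
  south.gen: runs — kernel.gen -18->7; gamma.gen -36->14; result 14.
  utils.gen: runs — gamma.gen -36->14; result 14.
  merge.gen: runs — utils.gen 36->14; south.gen -18->14; result 28.
  schema.gen: runs — merge.gen 18->28; utils.gen 36->14; result 14.
  shard.gen: runs — schema.gen 18->14; result 14.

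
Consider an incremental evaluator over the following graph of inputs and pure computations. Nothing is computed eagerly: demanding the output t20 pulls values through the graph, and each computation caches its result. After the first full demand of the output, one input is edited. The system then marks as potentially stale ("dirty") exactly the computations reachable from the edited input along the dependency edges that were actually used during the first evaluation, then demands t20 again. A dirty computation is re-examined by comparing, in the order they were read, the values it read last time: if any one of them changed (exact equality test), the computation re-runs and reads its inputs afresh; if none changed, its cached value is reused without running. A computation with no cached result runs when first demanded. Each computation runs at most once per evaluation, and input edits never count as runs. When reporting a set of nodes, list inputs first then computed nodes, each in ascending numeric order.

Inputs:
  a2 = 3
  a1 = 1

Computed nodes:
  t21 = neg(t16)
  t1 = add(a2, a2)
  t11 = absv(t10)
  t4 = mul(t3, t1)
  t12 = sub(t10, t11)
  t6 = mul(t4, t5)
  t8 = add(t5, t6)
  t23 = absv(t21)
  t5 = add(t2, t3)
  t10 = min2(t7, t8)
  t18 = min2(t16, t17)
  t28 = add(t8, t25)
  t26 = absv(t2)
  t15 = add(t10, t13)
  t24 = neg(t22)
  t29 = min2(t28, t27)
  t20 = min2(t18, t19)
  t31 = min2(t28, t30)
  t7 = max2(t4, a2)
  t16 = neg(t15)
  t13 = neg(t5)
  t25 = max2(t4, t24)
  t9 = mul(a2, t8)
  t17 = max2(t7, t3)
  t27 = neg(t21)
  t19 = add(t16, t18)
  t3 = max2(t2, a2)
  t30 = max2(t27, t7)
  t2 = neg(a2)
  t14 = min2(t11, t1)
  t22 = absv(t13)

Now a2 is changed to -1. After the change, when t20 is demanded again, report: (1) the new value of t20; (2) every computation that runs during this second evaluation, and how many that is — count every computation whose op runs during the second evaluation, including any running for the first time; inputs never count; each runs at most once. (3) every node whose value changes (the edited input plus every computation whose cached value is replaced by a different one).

Initial pass — values computed on the first demand:
  t1 = add(3, 3) = 6
  t2 = neg(3) = -3
  t3 = max2(-3, 3) = 3
  t4 = mul(3, 6) = 18
  t5 = add(-3, 3) = 0
  t6 = mul(18, 0) = 0
  t7 = max2(18, 3) = 18
  t8 = add(0, 0) = 0
  t10 = min2(18, 0) = 0
  t13 = neg(0) = 0
  t15 = add(0, 0) = 0
  t16 = neg(0) = 0
  t17 = max2(18, 3) = 18
  t18 = min2(0, 18) = 0
  t19 = add(0, 0) = 0
  t20 = min2(0, 0) = 0

Second demand — change propagation:
  t1: re-runs because a2 3->-1; a2 3->-1; new result -2.
  t2: re-runs because a2 3->-1; new result 1.
  t3: re-runs because t2 -3->1; a2 3->-1; new result 1.
  t4: re-runs because t3 3->1; t1 6->-2; new result -2.
  t5: re-runs because t2 -3->1; t3 3->1; new result 2.
  t6: re-runs because t4 18->-2; t5 0->2; new result -4.
  t7: re-runs because t4 18->-2; a2 3->-1; new result -1.
  t8: re-runs because t5 0->2; t6 0->-4; new result -2.
  t10: re-runs because t7 18->-1; t8 0->-2; new result -2.
  t13: re-runs because t5 0->2; new result -2.
  t15: re-runs because t10 0->-2; t13 0->-2; new result -4.
  t16: re-runs because t15 0->-4; new result 4.
  t17: re-runs because t7 18->-1; t3 3->1; new result 1.
  t18: re-runs because t16 0->4; t17 18->1; new result 1.
  t19: re-runs because t16 0->4; t18 0->1; new result 5.
  t20: re-runs because t18 0->1; t19 0->5; new result 1.

t20 now evaluates to 1.
Run set: t1, t2, t3, t4, t5, t6, t7, t8, t10, t13, t15, t16, t17, t18, t19, t20 (16 run).
Changed values: a2, t1, t2, t3, t4, t5, t6, t7, t8, t10, t13, t15, t16, t17, t18, t19, t20.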